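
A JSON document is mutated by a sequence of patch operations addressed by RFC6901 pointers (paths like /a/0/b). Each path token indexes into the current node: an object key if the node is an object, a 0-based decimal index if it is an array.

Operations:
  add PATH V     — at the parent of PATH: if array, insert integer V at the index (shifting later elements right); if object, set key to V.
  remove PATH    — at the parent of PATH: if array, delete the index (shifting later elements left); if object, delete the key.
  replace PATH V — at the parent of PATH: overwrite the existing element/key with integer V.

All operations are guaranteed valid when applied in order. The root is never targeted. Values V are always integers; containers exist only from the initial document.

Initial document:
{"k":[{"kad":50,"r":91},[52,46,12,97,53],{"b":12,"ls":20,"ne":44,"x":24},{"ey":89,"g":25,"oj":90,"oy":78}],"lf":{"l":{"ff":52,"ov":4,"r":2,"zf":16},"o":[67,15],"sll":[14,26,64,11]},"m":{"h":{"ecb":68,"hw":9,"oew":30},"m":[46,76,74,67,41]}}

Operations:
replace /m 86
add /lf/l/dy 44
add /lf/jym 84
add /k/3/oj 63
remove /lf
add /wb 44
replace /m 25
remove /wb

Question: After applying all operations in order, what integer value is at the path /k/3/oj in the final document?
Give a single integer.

After op 1 (replace /m 86): {"k":[{"kad":50,"r":91},[52,46,12,97,53],{"b":12,"ls":20,"ne":44,"x":24},{"ey":89,"g":25,"oj":90,"oy":78}],"lf":{"l":{"ff":52,"ov":4,"r":2,"zf":16},"o":[67,15],"sll":[14,26,64,11]},"m":86}
After op 2 (add /lf/l/dy 44): {"k":[{"kad":50,"r":91},[52,46,12,97,53],{"b":12,"ls":20,"ne":44,"x":24},{"ey":89,"g":25,"oj":90,"oy":78}],"lf":{"l":{"dy":44,"ff":52,"ov":4,"r":2,"zf":16},"o":[67,15],"sll":[14,26,64,11]},"m":86}
After op 3 (add /lf/jym 84): {"k":[{"kad":50,"r":91},[52,46,12,97,53],{"b":12,"ls":20,"ne":44,"x":24},{"ey":89,"g":25,"oj":90,"oy":78}],"lf":{"jym":84,"l":{"dy":44,"ff":52,"ov":4,"r":2,"zf":16},"o":[67,15],"sll":[14,26,64,11]},"m":86}
After op 4 (add /k/3/oj 63): {"k":[{"kad":50,"r":91},[52,46,12,97,53],{"b":12,"ls":20,"ne":44,"x":24},{"ey":89,"g":25,"oj":63,"oy":78}],"lf":{"jym":84,"l":{"dy":44,"ff":52,"ov":4,"r":2,"zf":16},"o":[67,15],"sll":[14,26,64,11]},"m":86}
After op 5 (remove /lf): {"k":[{"kad":50,"r":91},[52,46,12,97,53],{"b":12,"ls":20,"ne":44,"x":24},{"ey":89,"g":25,"oj":63,"oy":78}],"m":86}
After op 6 (add /wb 44): {"k":[{"kad":50,"r":91},[52,46,12,97,53],{"b":12,"ls":20,"ne":44,"x":24},{"ey":89,"g":25,"oj":63,"oy":78}],"m":86,"wb":44}
After op 7 (replace /m 25): {"k":[{"kad":50,"r":91},[52,46,12,97,53],{"b":12,"ls":20,"ne":44,"x":24},{"ey":89,"g":25,"oj":63,"oy":78}],"m":25,"wb":44}
After op 8 (remove /wb): {"k":[{"kad":50,"r":91},[52,46,12,97,53],{"b":12,"ls":20,"ne":44,"x":24},{"ey":89,"g":25,"oj":63,"oy":78}],"m":25}
Value at /k/3/oj: 63

Answer: 63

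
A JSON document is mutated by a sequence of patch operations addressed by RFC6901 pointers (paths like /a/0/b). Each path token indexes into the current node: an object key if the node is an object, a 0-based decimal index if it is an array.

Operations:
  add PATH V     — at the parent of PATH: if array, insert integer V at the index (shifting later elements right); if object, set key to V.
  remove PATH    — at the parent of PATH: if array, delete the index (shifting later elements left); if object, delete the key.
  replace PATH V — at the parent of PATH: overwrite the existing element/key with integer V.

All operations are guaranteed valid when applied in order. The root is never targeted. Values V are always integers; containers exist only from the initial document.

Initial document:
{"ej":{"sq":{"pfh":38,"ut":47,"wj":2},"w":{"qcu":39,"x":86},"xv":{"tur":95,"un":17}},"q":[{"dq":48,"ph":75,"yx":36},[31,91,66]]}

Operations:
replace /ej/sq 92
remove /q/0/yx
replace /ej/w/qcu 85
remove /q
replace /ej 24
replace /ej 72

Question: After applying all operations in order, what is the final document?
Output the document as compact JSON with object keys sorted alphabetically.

Answer: {"ej":72}

Derivation:
After op 1 (replace /ej/sq 92): {"ej":{"sq":92,"w":{"qcu":39,"x":86},"xv":{"tur":95,"un":17}},"q":[{"dq":48,"ph":75,"yx":36},[31,91,66]]}
After op 2 (remove /q/0/yx): {"ej":{"sq":92,"w":{"qcu":39,"x":86},"xv":{"tur":95,"un":17}},"q":[{"dq":48,"ph":75},[31,91,66]]}
After op 3 (replace /ej/w/qcu 85): {"ej":{"sq":92,"w":{"qcu":85,"x":86},"xv":{"tur":95,"un":17}},"q":[{"dq":48,"ph":75},[31,91,66]]}
After op 4 (remove /q): {"ej":{"sq":92,"w":{"qcu":85,"x":86},"xv":{"tur":95,"un":17}}}
After op 5 (replace /ej 24): {"ej":24}
After op 6 (replace /ej 72): {"ej":72}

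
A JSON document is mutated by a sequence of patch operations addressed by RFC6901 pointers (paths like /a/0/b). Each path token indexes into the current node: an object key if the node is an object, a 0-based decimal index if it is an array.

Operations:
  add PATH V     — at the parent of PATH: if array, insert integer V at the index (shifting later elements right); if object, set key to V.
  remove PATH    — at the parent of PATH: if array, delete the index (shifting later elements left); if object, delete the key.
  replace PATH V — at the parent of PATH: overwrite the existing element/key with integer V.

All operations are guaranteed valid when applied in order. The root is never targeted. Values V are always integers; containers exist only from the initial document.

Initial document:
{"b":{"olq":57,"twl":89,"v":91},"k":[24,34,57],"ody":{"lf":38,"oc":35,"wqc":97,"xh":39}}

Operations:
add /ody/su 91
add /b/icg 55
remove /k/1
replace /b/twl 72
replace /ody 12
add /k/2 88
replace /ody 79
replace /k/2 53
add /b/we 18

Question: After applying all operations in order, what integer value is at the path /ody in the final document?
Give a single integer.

After op 1 (add /ody/su 91): {"b":{"olq":57,"twl":89,"v":91},"k":[24,34,57],"ody":{"lf":38,"oc":35,"su":91,"wqc":97,"xh":39}}
After op 2 (add /b/icg 55): {"b":{"icg":55,"olq":57,"twl":89,"v":91},"k":[24,34,57],"ody":{"lf":38,"oc":35,"su":91,"wqc":97,"xh":39}}
After op 3 (remove /k/1): {"b":{"icg":55,"olq":57,"twl":89,"v":91},"k":[24,57],"ody":{"lf":38,"oc":35,"su":91,"wqc":97,"xh":39}}
After op 4 (replace /b/twl 72): {"b":{"icg":55,"olq":57,"twl":72,"v":91},"k":[24,57],"ody":{"lf":38,"oc":35,"su":91,"wqc":97,"xh":39}}
After op 5 (replace /ody 12): {"b":{"icg":55,"olq":57,"twl":72,"v":91},"k":[24,57],"ody":12}
After op 6 (add /k/2 88): {"b":{"icg":55,"olq":57,"twl":72,"v":91},"k":[24,57,88],"ody":12}
After op 7 (replace /ody 79): {"b":{"icg":55,"olq":57,"twl":72,"v":91},"k":[24,57,88],"ody":79}
After op 8 (replace /k/2 53): {"b":{"icg":55,"olq":57,"twl":72,"v":91},"k":[24,57,53],"ody":79}
After op 9 (add /b/we 18): {"b":{"icg":55,"olq":57,"twl":72,"v":91,"we":18},"k":[24,57,53],"ody":79}
Value at /ody: 79

Answer: 79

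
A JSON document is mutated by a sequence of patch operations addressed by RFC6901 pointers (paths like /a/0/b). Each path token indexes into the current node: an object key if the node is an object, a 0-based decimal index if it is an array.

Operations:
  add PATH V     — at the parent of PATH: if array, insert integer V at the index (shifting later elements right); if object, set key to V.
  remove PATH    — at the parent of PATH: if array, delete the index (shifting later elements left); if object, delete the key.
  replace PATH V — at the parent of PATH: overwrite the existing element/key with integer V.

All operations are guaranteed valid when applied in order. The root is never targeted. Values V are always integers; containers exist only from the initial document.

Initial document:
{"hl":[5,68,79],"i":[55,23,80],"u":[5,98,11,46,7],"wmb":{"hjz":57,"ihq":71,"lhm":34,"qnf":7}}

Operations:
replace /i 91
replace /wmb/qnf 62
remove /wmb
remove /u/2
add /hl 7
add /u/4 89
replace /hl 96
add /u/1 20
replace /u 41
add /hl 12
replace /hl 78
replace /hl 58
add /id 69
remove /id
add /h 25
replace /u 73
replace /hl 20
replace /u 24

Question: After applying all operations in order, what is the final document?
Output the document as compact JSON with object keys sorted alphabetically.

Answer: {"h":25,"hl":20,"i":91,"u":24}

Derivation:
After op 1 (replace /i 91): {"hl":[5,68,79],"i":91,"u":[5,98,11,46,7],"wmb":{"hjz":57,"ihq":71,"lhm":34,"qnf":7}}
After op 2 (replace /wmb/qnf 62): {"hl":[5,68,79],"i":91,"u":[5,98,11,46,7],"wmb":{"hjz":57,"ihq":71,"lhm":34,"qnf":62}}
After op 3 (remove /wmb): {"hl":[5,68,79],"i":91,"u":[5,98,11,46,7]}
After op 4 (remove /u/2): {"hl":[5,68,79],"i":91,"u":[5,98,46,7]}
After op 5 (add /hl 7): {"hl":7,"i":91,"u":[5,98,46,7]}
After op 6 (add /u/4 89): {"hl":7,"i":91,"u":[5,98,46,7,89]}
After op 7 (replace /hl 96): {"hl":96,"i":91,"u":[5,98,46,7,89]}
After op 8 (add /u/1 20): {"hl":96,"i":91,"u":[5,20,98,46,7,89]}
After op 9 (replace /u 41): {"hl":96,"i":91,"u":41}
After op 10 (add /hl 12): {"hl":12,"i":91,"u":41}
After op 11 (replace /hl 78): {"hl":78,"i":91,"u":41}
After op 12 (replace /hl 58): {"hl":58,"i":91,"u":41}
After op 13 (add /id 69): {"hl":58,"i":91,"id":69,"u":41}
After op 14 (remove /id): {"hl":58,"i":91,"u":41}
After op 15 (add /h 25): {"h":25,"hl":58,"i":91,"u":41}
After op 16 (replace /u 73): {"h":25,"hl":58,"i":91,"u":73}
After op 17 (replace /hl 20): {"h":25,"hl":20,"i":91,"u":73}
After op 18 (replace /u 24): {"h":25,"hl":20,"i":91,"u":24}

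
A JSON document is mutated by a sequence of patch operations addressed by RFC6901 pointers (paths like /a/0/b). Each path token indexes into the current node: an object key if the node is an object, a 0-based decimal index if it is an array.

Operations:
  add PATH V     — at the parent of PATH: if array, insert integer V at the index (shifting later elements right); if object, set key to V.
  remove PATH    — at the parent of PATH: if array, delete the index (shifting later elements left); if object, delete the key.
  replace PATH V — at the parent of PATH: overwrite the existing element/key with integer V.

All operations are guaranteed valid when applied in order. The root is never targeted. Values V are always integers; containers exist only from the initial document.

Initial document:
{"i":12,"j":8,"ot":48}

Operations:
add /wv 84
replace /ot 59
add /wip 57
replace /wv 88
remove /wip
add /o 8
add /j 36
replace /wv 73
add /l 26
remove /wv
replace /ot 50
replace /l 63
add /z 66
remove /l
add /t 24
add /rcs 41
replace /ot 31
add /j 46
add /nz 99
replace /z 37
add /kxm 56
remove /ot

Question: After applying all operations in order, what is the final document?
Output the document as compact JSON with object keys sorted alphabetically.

Answer: {"i":12,"j":46,"kxm":56,"nz":99,"o":8,"rcs":41,"t":24,"z":37}

Derivation:
After op 1 (add /wv 84): {"i":12,"j":8,"ot":48,"wv":84}
After op 2 (replace /ot 59): {"i":12,"j":8,"ot":59,"wv":84}
After op 3 (add /wip 57): {"i":12,"j":8,"ot":59,"wip":57,"wv":84}
After op 4 (replace /wv 88): {"i":12,"j":8,"ot":59,"wip":57,"wv":88}
After op 5 (remove /wip): {"i":12,"j":8,"ot":59,"wv":88}
After op 6 (add /o 8): {"i":12,"j":8,"o":8,"ot":59,"wv":88}
After op 7 (add /j 36): {"i":12,"j":36,"o":8,"ot":59,"wv":88}
After op 8 (replace /wv 73): {"i":12,"j":36,"o":8,"ot":59,"wv":73}
After op 9 (add /l 26): {"i":12,"j":36,"l":26,"o":8,"ot":59,"wv":73}
After op 10 (remove /wv): {"i":12,"j":36,"l":26,"o":8,"ot":59}
After op 11 (replace /ot 50): {"i":12,"j":36,"l":26,"o":8,"ot":50}
After op 12 (replace /l 63): {"i":12,"j":36,"l":63,"o":8,"ot":50}
After op 13 (add /z 66): {"i":12,"j":36,"l":63,"o":8,"ot":50,"z":66}
After op 14 (remove /l): {"i":12,"j":36,"o":8,"ot":50,"z":66}
After op 15 (add /t 24): {"i":12,"j":36,"o":8,"ot":50,"t":24,"z":66}
After op 16 (add /rcs 41): {"i":12,"j":36,"o":8,"ot":50,"rcs":41,"t":24,"z":66}
After op 17 (replace /ot 31): {"i":12,"j":36,"o":8,"ot":31,"rcs":41,"t":24,"z":66}
After op 18 (add /j 46): {"i":12,"j":46,"o":8,"ot":31,"rcs":41,"t":24,"z":66}
After op 19 (add /nz 99): {"i":12,"j":46,"nz":99,"o":8,"ot":31,"rcs":41,"t":24,"z":66}
After op 20 (replace /z 37): {"i":12,"j":46,"nz":99,"o":8,"ot":31,"rcs":41,"t":24,"z":37}
After op 21 (add /kxm 56): {"i":12,"j":46,"kxm":56,"nz":99,"o":8,"ot":31,"rcs":41,"t":24,"z":37}
After op 22 (remove /ot): {"i":12,"j":46,"kxm":56,"nz":99,"o":8,"rcs":41,"t":24,"z":37}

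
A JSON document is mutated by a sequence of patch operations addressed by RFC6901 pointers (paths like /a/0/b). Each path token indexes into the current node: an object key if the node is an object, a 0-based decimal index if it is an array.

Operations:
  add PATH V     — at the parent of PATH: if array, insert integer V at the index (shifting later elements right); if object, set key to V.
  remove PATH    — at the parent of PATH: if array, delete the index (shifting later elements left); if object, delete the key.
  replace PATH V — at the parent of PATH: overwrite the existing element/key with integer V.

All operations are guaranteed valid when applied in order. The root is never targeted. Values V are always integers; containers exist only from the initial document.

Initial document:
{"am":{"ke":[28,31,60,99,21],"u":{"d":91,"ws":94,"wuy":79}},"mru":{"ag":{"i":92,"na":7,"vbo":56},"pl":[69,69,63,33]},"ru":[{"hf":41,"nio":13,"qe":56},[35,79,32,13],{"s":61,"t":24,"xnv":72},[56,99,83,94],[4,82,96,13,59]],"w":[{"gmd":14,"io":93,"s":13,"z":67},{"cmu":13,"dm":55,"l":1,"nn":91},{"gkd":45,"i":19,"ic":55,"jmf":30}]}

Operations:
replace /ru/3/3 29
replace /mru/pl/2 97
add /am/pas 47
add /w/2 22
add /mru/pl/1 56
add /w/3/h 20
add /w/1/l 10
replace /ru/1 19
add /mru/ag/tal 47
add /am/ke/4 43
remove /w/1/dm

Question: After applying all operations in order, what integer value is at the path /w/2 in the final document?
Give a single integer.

After op 1 (replace /ru/3/3 29): {"am":{"ke":[28,31,60,99,21],"u":{"d":91,"ws":94,"wuy":79}},"mru":{"ag":{"i":92,"na":7,"vbo":56},"pl":[69,69,63,33]},"ru":[{"hf":41,"nio":13,"qe":56},[35,79,32,13],{"s":61,"t":24,"xnv":72},[56,99,83,29],[4,82,96,13,59]],"w":[{"gmd":14,"io":93,"s":13,"z":67},{"cmu":13,"dm":55,"l":1,"nn":91},{"gkd":45,"i":19,"ic":55,"jmf":30}]}
After op 2 (replace /mru/pl/2 97): {"am":{"ke":[28,31,60,99,21],"u":{"d":91,"ws":94,"wuy":79}},"mru":{"ag":{"i":92,"na":7,"vbo":56},"pl":[69,69,97,33]},"ru":[{"hf":41,"nio":13,"qe":56},[35,79,32,13],{"s":61,"t":24,"xnv":72},[56,99,83,29],[4,82,96,13,59]],"w":[{"gmd":14,"io":93,"s":13,"z":67},{"cmu":13,"dm":55,"l":1,"nn":91},{"gkd":45,"i":19,"ic":55,"jmf":30}]}
After op 3 (add /am/pas 47): {"am":{"ke":[28,31,60,99,21],"pas":47,"u":{"d":91,"ws":94,"wuy":79}},"mru":{"ag":{"i":92,"na":7,"vbo":56},"pl":[69,69,97,33]},"ru":[{"hf":41,"nio":13,"qe":56},[35,79,32,13],{"s":61,"t":24,"xnv":72},[56,99,83,29],[4,82,96,13,59]],"w":[{"gmd":14,"io":93,"s":13,"z":67},{"cmu":13,"dm":55,"l":1,"nn":91},{"gkd":45,"i":19,"ic":55,"jmf":30}]}
After op 4 (add /w/2 22): {"am":{"ke":[28,31,60,99,21],"pas":47,"u":{"d":91,"ws":94,"wuy":79}},"mru":{"ag":{"i":92,"na":7,"vbo":56},"pl":[69,69,97,33]},"ru":[{"hf":41,"nio":13,"qe":56},[35,79,32,13],{"s":61,"t":24,"xnv":72},[56,99,83,29],[4,82,96,13,59]],"w":[{"gmd":14,"io":93,"s":13,"z":67},{"cmu":13,"dm":55,"l":1,"nn":91},22,{"gkd":45,"i":19,"ic":55,"jmf":30}]}
After op 5 (add /mru/pl/1 56): {"am":{"ke":[28,31,60,99,21],"pas":47,"u":{"d":91,"ws":94,"wuy":79}},"mru":{"ag":{"i":92,"na":7,"vbo":56},"pl":[69,56,69,97,33]},"ru":[{"hf":41,"nio":13,"qe":56},[35,79,32,13],{"s":61,"t":24,"xnv":72},[56,99,83,29],[4,82,96,13,59]],"w":[{"gmd":14,"io":93,"s":13,"z":67},{"cmu":13,"dm":55,"l":1,"nn":91},22,{"gkd":45,"i":19,"ic":55,"jmf":30}]}
After op 6 (add /w/3/h 20): {"am":{"ke":[28,31,60,99,21],"pas":47,"u":{"d":91,"ws":94,"wuy":79}},"mru":{"ag":{"i":92,"na":7,"vbo":56},"pl":[69,56,69,97,33]},"ru":[{"hf":41,"nio":13,"qe":56},[35,79,32,13],{"s":61,"t":24,"xnv":72},[56,99,83,29],[4,82,96,13,59]],"w":[{"gmd":14,"io":93,"s":13,"z":67},{"cmu":13,"dm":55,"l":1,"nn":91},22,{"gkd":45,"h":20,"i":19,"ic":55,"jmf":30}]}
After op 7 (add /w/1/l 10): {"am":{"ke":[28,31,60,99,21],"pas":47,"u":{"d":91,"ws":94,"wuy":79}},"mru":{"ag":{"i":92,"na":7,"vbo":56},"pl":[69,56,69,97,33]},"ru":[{"hf":41,"nio":13,"qe":56},[35,79,32,13],{"s":61,"t":24,"xnv":72},[56,99,83,29],[4,82,96,13,59]],"w":[{"gmd":14,"io":93,"s":13,"z":67},{"cmu":13,"dm":55,"l":10,"nn":91},22,{"gkd":45,"h":20,"i":19,"ic":55,"jmf":30}]}
After op 8 (replace /ru/1 19): {"am":{"ke":[28,31,60,99,21],"pas":47,"u":{"d":91,"ws":94,"wuy":79}},"mru":{"ag":{"i":92,"na":7,"vbo":56},"pl":[69,56,69,97,33]},"ru":[{"hf":41,"nio":13,"qe":56},19,{"s":61,"t":24,"xnv":72},[56,99,83,29],[4,82,96,13,59]],"w":[{"gmd":14,"io":93,"s":13,"z":67},{"cmu":13,"dm":55,"l":10,"nn":91},22,{"gkd":45,"h":20,"i":19,"ic":55,"jmf":30}]}
After op 9 (add /mru/ag/tal 47): {"am":{"ke":[28,31,60,99,21],"pas":47,"u":{"d":91,"ws":94,"wuy":79}},"mru":{"ag":{"i":92,"na":7,"tal":47,"vbo":56},"pl":[69,56,69,97,33]},"ru":[{"hf":41,"nio":13,"qe":56},19,{"s":61,"t":24,"xnv":72},[56,99,83,29],[4,82,96,13,59]],"w":[{"gmd":14,"io":93,"s":13,"z":67},{"cmu":13,"dm":55,"l":10,"nn":91},22,{"gkd":45,"h":20,"i":19,"ic":55,"jmf":30}]}
After op 10 (add /am/ke/4 43): {"am":{"ke":[28,31,60,99,43,21],"pas":47,"u":{"d":91,"ws":94,"wuy":79}},"mru":{"ag":{"i":92,"na":7,"tal":47,"vbo":56},"pl":[69,56,69,97,33]},"ru":[{"hf":41,"nio":13,"qe":56},19,{"s":61,"t":24,"xnv":72},[56,99,83,29],[4,82,96,13,59]],"w":[{"gmd":14,"io":93,"s":13,"z":67},{"cmu":13,"dm":55,"l":10,"nn":91},22,{"gkd":45,"h":20,"i":19,"ic":55,"jmf":30}]}
After op 11 (remove /w/1/dm): {"am":{"ke":[28,31,60,99,43,21],"pas":47,"u":{"d":91,"ws":94,"wuy":79}},"mru":{"ag":{"i":92,"na":7,"tal":47,"vbo":56},"pl":[69,56,69,97,33]},"ru":[{"hf":41,"nio":13,"qe":56},19,{"s":61,"t":24,"xnv":72},[56,99,83,29],[4,82,96,13,59]],"w":[{"gmd":14,"io":93,"s":13,"z":67},{"cmu":13,"l":10,"nn":91},22,{"gkd":45,"h":20,"i":19,"ic":55,"jmf":30}]}
Value at /w/2: 22

Answer: 22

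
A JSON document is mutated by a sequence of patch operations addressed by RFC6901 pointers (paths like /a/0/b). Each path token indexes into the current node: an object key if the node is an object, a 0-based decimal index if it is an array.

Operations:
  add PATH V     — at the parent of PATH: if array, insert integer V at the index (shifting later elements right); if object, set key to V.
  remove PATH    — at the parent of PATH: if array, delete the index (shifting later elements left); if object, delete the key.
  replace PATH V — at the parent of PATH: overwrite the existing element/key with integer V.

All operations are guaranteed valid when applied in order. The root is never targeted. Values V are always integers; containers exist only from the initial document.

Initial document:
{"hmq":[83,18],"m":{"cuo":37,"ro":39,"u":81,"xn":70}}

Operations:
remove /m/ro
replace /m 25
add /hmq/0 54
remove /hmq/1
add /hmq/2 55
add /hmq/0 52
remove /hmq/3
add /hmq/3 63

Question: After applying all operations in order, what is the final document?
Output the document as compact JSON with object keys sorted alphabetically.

After op 1 (remove /m/ro): {"hmq":[83,18],"m":{"cuo":37,"u":81,"xn":70}}
After op 2 (replace /m 25): {"hmq":[83,18],"m":25}
After op 3 (add /hmq/0 54): {"hmq":[54,83,18],"m":25}
After op 4 (remove /hmq/1): {"hmq":[54,18],"m":25}
After op 5 (add /hmq/2 55): {"hmq":[54,18,55],"m":25}
After op 6 (add /hmq/0 52): {"hmq":[52,54,18,55],"m":25}
After op 7 (remove /hmq/3): {"hmq":[52,54,18],"m":25}
After op 8 (add /hmq/3 63): {"hmq":[52,54,18,63],"m":25}

Answer: {"hmq":[52,54,18,63],"m":25}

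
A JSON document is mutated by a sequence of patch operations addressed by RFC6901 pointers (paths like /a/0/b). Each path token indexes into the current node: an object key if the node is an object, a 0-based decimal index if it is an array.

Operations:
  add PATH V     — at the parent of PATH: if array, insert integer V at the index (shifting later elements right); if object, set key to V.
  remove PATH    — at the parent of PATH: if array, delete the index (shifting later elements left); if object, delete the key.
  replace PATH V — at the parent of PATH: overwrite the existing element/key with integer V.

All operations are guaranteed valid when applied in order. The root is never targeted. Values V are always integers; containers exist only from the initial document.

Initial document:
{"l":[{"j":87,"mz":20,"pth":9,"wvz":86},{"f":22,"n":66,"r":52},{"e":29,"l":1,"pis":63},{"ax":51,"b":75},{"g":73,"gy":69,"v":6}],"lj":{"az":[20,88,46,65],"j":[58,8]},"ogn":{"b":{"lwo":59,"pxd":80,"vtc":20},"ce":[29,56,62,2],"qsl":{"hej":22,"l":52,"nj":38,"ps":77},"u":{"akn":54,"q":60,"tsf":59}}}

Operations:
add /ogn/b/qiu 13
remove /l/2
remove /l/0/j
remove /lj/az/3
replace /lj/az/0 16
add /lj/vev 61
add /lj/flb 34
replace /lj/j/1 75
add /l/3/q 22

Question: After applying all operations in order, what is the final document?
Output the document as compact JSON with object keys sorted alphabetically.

Answer: {"l":[{"mz":20,"pth":9,"wvz":86},{"f":22,"n":66,"r":52},{"ax":51,"b":75},{"g":73,"gy":69,"q":22,"v":6}],"lj":{"az":[16,88,46],"flb":34,"j":[58,75],"vev":61},"ogn":{"b":{"lwo":59,"pxd":80,"qiu":13,"vtc":20},"ce":[29,56,62,2],"qsl":{"hej":22,"l":52,"nj":38,"ps":77},"u":{"akn":54,"q":60,"tsf":59}}}

Derivation:
After op 1 (add /ogn/b/qiu 13): {"l":[{"j":87,"mz":20,"pth":9,"wvz":86},{"f":22,"n":66,"r":52},{"e":29,"l":1,"pis":63},{"ax":51,"b":75},{"g":73,"gy":69,"v":6}],"lj":{"az":[20,88,46,65],"j":[58,8]},"ogn":{"b":{"lwo":59,"pxd":80,"qiu":13,"vtc":20},"ce":[29,56,62,2],"qsl":{"hej":22,"l":52,"nj":38,"ps":77},"u":{"akn":54,"q":60,"tsf":59}}}
After op 2 (remove /l/2): {"l":[{"j":87,"mz":20,"pth":9,"wvz":86},{"f":22,"n":66,"r":52},{"ax":51,"b":75},{"g":73,"gy":69,"v":6}],"lj":{"az":[20,88,46,65],"j":[58,8]},"ogn":{"b":{"lwo":59,"pxd":80,"qiu":13,"vtc":20},"ce":[29,56,62,2],"qsl":{"hej":22,"l":52,"nj":38,"ps":77},"u":{"akn":54,"q":60,"tsf":59}}}
After op 3 (remove /l/0/j): {"l":[{"mz":20,"pth":9,"wvz":86},{"f":22,"n":66,"r":52},{"ax":51,"b":75},{"g":73,"gy":69,"v":6}],"lj":{"az":[20,88,46,65],"j":[58,8]},"ogn":{"b":{"lwo":59,"pxd":80,"qiu":13,"vtc":20},"ce":[29,56,62,2],"qsl":{"hej":22,"l":52,"nj":38,"ps":77},"u":{"akn":54,"q":60,"tsf":59}}}
After op 4 (remove /lj/az/3): {"l":[{"mz":20,"pth":9,"wvz":86},{"f":22,"n":66,"r":52},{"ax":51,"b":75},{"g":73,"gy":69,"v":6}],"lj":{"az":[20,88,46],"j":[58,8]},"ogn":{"b":{"lwo":59,"pxd":80,"qiu":13,"vtc":20},"ce":[29,56,62,2],"qsl":{"hej":22,"l":52,"nj":38,"ps":77},"u":{"akn":54,"q":60,"tsf":59}}}
After op 5 (replace /lj/az/0 16): {"l":[{"mz":20,"pth":9,"wvz":86},{"f":22,"n":66,"r":52},{"ax":51,"b":75},{"g":73,"gy":69,"v":6}],"lj":{"az":[16,88,46],"j":[58,8]},"ogn":{"b":{"lwo":59,"pxd":80,"qiu":13,"vtc":20},"ce":[29,56,62,2],"qsl":{"hej":22,"l":52,"nj":38,"ps":77},"u":{"akn":54,"q":60,"tsf":59}}}
After op 6 (add /lj/vev 61): {"l":[{"mz":20,"pth":9,"wvz":86},{"f":22,"n":66,"r":52},{"ax":51,"b":75},{"g":73,"gy":69,"v":6}],"lj":{"az":[16,88,46],"j":[58,8],"vev":61},"ogn":{"b":{"lwo":59,"pxd":80,"qiu":13,"vtc":20},"ce":[29,56,62,2],"qsl":{"hej":22,"l":52,"nj":38,"ps":77},"u":{"akn":54,"q":60,"tsf":59}}}
After op 7 (add /lj/flb 34): {"l":[{"mz":20,"pth":9,"wvz":86},{"f":22,"n":66,"r":52},{"ax":51,"b":75},{"g":73,"gy":69,"v":6}],"lj":{"az":[16,88,46],"flb":34,"j":[58,8],"vev":61},"ogn":{"b":{"lwo":59,"pxd":80,"qiu":13,"vtc":20},"ce":[29,56,62,2],"qsl":{"hej":22,"l":52,"nj":38,"ps":77},"u":{"akn":54,"q":60,"tsf":59}}}
After op 8 (replace /lj/j/1 75): {"l":[{"mz":20,"pth":9,"wvz":86},{"f":22,"n":66,"r":52},{"ax":51,"b":75},{"g":73,"gy":69,"v":6}],"lj":{"az":[16,88,46],"flb":34,"j":[58,75],"vev":61},"ogn":{"b":{"lwo":59,"pxd":80,"qiu":13,"vtc":20},"ce":[29,56,62,2],"qsl":{"hej":22,"l":52,"nj":38,"ps":77},"u":{"akn":54,"q":60,"tsf":59}}}
After op 9 (add /l/3/q 22): {"l":[{"mz":20,"pth":9,"wvz":86},{"f":22,"n":66,"r":52},{"ax":51,"b":75},{"g":73,"gy":69,"q":22,"v":6}],"lj":{"az":[16,88,46],"flb":34,"j":[58,75],"vev":61},"ogn":{"b":{"lwo":59,"pxd":80,"qiu":13,"vtc":20},"ce":[29,56,62,2],"qsl":{"hej":22,"l":52,"nj":38,"ps":77},"u":{"akn":54,"q":60,"tsf":59}}}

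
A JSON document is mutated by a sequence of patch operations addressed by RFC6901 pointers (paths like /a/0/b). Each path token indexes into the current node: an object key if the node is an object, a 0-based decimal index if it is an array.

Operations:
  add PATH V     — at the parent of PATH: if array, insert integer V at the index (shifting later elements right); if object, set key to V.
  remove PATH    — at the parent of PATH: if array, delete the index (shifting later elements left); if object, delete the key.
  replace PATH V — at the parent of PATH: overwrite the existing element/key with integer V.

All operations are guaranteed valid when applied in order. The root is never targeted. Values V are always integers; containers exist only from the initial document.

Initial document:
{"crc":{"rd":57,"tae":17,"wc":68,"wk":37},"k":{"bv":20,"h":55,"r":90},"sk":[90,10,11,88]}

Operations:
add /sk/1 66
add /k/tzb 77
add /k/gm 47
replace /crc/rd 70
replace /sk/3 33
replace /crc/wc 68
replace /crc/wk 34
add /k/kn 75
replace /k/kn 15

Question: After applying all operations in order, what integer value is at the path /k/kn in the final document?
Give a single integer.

Answer: 15

Derivation:
After op 1 (add /sk/1 66): {"crc":{"rd":57,"tae":17,"wc":68,"wk":37},"k":{"bv":20,"h":55,"r":90},"sk":[90,66,10,11,88]}
After op 2 (add /k/tzb 77): {"crc":{"rd":57,"tae":17,"wc":68,"wk":37},"k":{"bv":20,"h":55,"r":90,"tzb":77},"sk":[90,66,10,11,88]}
After op 3 (add /k/gm 47): {"crc":{"rd":57,"tae":17,"wc":68,"wk":37},"k":{"bv":20,"gm":47,"h":55,"r":90,"tzb":77},"sk":[90,66,10,11,88]}
After op 4 (replace /crc/rd 70): {"crc":{"rd":70,"tae":17,"wc":68,"wk":37},"k":{"bv":20,"gm":47,"h":55,"r":90,"tzb":77},"sk":[90,66,10,11,88]}
After op 5 (replace /sk/3 33): {"crc":{"rd":70,"tae":17,"wc":68,"wk":37},"k":{"bv":20,"gm":47,"h":55,"r":90,"tzb":77},"sk":[90,66,10,33,88]}
After op 6 (replace /crc/wc 68): {"crc":{"rd":70,"tae":17,"wc":68,"wk":37},"k":{"bv":20,"gm":47,"h":55,"r":90,"tzb":77},"sk":[90,66,10,33,88]}
After op 7 (replace /crc/wk 34): {"crc":{"rd":70,"tae":17,"wc":68,"wk":34},"k":{"bv":20,"gm":47,"h":55,"r":90,"tzb":77},"sk":[90,66,10,33,88]}
After op 8 (add /k/kn 75): {"crc":{"rd":70,"tae":17,"wc":68,"wk":34},"k":{"bv":20,"gm":47,"h":55,"kn":75,"r":90,"tzb":77},"sk":[90,66,10,33,88]}
After op 9 (replace /k/kn 15): {"crc":{"rd":70,"tae":17,"wc":68,"wk":34},"k":{"bv":20,"gm":47,"h":55,"kn":15,"r":90,"tzb":77},"sk":[90,66,10,33,88]}
Value at /k/kn: 15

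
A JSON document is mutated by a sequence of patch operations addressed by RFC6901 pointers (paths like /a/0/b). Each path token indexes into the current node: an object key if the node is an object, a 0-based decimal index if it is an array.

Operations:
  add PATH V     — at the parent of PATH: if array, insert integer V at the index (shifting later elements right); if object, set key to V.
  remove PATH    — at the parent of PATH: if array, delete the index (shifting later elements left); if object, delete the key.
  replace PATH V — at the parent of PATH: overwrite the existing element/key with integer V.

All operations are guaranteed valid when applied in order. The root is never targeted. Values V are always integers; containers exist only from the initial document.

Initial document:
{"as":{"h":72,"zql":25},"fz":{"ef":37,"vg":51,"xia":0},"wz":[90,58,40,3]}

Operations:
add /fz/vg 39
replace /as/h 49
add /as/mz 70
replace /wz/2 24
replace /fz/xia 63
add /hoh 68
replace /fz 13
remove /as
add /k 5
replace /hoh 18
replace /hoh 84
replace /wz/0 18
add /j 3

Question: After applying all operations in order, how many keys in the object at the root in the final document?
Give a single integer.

After op 1 (add /fz/vg 39): {"as":{"h":72,"zql":25},"fz":{"ef":37,"vg":39,"xia":0},"wz":[90,58,40,3]}
After op 2 (replace /as/h 49): {"as":{"h":49,"zql":25},"fz":{"ef":37,"vg":39,"xia":0},"wz":[90,58,40,3]}
After op 3 (add /as/mz 70): {"as":{"h":49,"mz":70,"zql":25},"fz":{"ef":37,"vg":39,"xia":0},"wz":[90,58,40,3]}
After op 4 (replace /wz/2 24): {"as":{"h":49,"mz":70,"zql":25},"fz":{"ef":37,"vg":39,"xia":0},"wz":[90,58,24,3]}
After op 5 (replace /fz/xia 63): {"as":{"h":49,"mz":70,"zql":25},"fz":{"ef":37,"vg":39,"xia":63},"wz":[90,58,24,3]}
After op 6 (add /hoh 68): {"as":{"h":49,"mz":70,"zql":25},"fz":{"ef":37,"vg":39,"xia":63},"hoh":68,"wz":[90,58,24,3]}
After op 7 (replace /fz 13): {"as":{"h":49,"mz":70,"zql":25},"fz":13,"hoh":68,"wz":[90,58,24,3]}
After op 8 (remove /as): {"fz":13,"hoh":68,"wz":[90,58,24,3]}
After op 9 (add /k 5): {"fz":13,"hoh":68,"k":5,"wz":[90,58,24,3]}
After op 10 (replace /hoh 18): {"fz":13,"hoh":18,"k":5,"wz":[90,58,24,3]}
After op 11 (replace /hoh 84): {"fz":13,"hoh":84,"k":5,"wz":[90,58,24,3]}
After op 12 (replace /wz/0 18): {"fz":13,"hoh":84,"k":5,"wz":[18,58,24,3]}
After op 13 (add /j 3): {"fz":13,"hoh":84,"j":3,"k":5,"wz":[18,58,24,3]}
Size at the root: 5

Answer: 5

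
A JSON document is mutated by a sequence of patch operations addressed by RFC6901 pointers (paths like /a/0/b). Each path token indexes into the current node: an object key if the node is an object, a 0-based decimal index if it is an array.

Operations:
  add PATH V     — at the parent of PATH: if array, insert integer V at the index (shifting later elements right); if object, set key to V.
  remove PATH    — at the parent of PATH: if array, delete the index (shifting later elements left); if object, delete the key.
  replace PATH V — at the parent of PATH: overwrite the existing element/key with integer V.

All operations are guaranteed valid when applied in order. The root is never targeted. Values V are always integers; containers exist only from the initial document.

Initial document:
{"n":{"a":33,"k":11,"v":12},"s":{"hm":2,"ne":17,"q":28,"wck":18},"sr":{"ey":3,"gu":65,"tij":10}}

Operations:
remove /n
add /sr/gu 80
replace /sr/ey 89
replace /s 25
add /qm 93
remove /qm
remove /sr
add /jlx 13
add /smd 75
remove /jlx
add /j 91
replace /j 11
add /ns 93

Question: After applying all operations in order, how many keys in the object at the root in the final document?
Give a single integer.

After op 1 (remove /n): {"s":{"hm":2,"ne":17,"q":28,"wck":18},"sr":{"ey":3,"gu":65,"tij":10}}
After op 2 (add /sr/gu 80): {"s":{"hm":2,"ne":17,"q":28,"wck":18},"sr":{"ey":3,"gu":80,"tij":10}}
After op 3 (replace /sr/ey 89): {"s":{"hm":2,"ne":17,"q":28,"wck":18},"sr":{"ey":89,"gu":80,"tij":10}}
After op 4 (replace /s 25): {"s":25,"sr":{"ey":89,"gu":80,"tij":10}}
After op 5 (add /qm 93): {"qm":93,"s":25,"sr":{"ey":89,"gu":80,"tij":10}}
After op 6 (remove /qm): {"s":25,"sr":{"ey":89,"gu":80,"tij":10}}
After op 7 (remove /sr): {"s":25}
After op 8 (add /jlx 13): {"jlx":13,"s":25}
After op 9 (add /smd 75): {"jlx":13,"s":25,"smd":75}
After op 10 (remove /jlx): {"s":25,"smd":75}
After op 11 (add /j 91): {"j":91,"s":25,"smd":75}
After op 12 (replace /j 11): {"j":11,"s":25,"smd":75}
After op 13 (add /ns 93): {"j":11,"ns":93,"s":25,"smd":75}
Size at the root: 4

Answer: 4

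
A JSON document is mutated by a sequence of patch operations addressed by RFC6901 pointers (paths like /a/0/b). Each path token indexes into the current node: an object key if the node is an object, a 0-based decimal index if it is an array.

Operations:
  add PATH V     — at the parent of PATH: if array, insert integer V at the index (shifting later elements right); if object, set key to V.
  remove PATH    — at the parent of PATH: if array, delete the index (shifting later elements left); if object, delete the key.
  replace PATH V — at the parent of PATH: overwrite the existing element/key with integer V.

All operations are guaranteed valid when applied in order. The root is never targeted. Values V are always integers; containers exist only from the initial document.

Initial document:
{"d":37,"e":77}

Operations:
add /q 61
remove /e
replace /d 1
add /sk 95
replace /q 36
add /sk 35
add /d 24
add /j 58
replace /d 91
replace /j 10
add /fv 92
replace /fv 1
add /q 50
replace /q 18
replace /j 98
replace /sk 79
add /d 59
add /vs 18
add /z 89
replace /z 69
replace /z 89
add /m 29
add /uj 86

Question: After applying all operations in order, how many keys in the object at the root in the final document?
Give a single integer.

Answer: 9

Derivation:
After op 1 (add /q 61): {"d":37,"e":77,"q":61}
After op 2 (remove /e): {"d":37,"q":61}
After op 3 (replace /d 1): {"d":1,"q":61}
After op 4 (add /sk 95): {"d":1,"q":61,"sk":95}
After op 5 (replace /q 36): {"d":1,"q":36,"sk":95}
After op 6 (add /sk 35): {"d":1,"q":36,"sk":35}
After op 7 (add /d 24): {"d":24,"q":36,"sk":35}
After op 8 (add /j 58): {"d":24,"j":58,"q":36,"sk":35}
After op 9 (replace /d 91): {"d":91,"j":58,"q":36,"sk":35}
After op 10 (replace /j 10): {"d":91,"j":10,"q":36,"sk":35}
After op 11 (add /fv 92): {"d":91,"fv":92,"j":10,"q":36,"sk":35}
After op 12 (replace /fv 1): {"d":91,"fv":1,"j":10,"q":36,"sk":35}
After op 13 (add /q 50): {"d":91,"fv":1,"j":10,"q":50,"sk":35}
After op 14 (replace /q 18): {"d":91,"fv":1,"j":10,"q":18,"sk":35}
After op 15 (replace /j 98): {"d":91,"fv":1,"j":98,"q":18,"sk":35}
After op 16 (replace /sk 79): {"d":91,"fv":1,"j":98,"q":18,"sk":79}
After op 17 (add /d 59): {"d":59,"fv":1,"j":98,"q":18,"sk":79}
After op 18 (add /vs 18): {"d":59,"fv":1,"j":98,"q":18,"sk":79,"vs":18}
After op 19 (add /z 89): {"d":59,"fv":1,"j":98,"q":18,"sk":79,"vs":18,"z":89}
After op 20 (replace /z 69): {"d":59,"fv":1,"j":98,"q":18,"sk":79,"vs":18,"z":69}
After op 21 (replace /z 89): {"d":59,"fv":1,"j":98,"q":18,"sk":79,"vs":18,"z":89}
After op 22 (add /m 29): {"d":59,"fv":1,"j":98,"m":29,"q":18,"sk":79,"vs":18,"z":89}
After op 23 (add /uj 86): {"d":59,"fv":1,"j":98,"m":29,"q":18,"sk":79,"uj":86,"vs":18,"z":89}
Size at the root: 9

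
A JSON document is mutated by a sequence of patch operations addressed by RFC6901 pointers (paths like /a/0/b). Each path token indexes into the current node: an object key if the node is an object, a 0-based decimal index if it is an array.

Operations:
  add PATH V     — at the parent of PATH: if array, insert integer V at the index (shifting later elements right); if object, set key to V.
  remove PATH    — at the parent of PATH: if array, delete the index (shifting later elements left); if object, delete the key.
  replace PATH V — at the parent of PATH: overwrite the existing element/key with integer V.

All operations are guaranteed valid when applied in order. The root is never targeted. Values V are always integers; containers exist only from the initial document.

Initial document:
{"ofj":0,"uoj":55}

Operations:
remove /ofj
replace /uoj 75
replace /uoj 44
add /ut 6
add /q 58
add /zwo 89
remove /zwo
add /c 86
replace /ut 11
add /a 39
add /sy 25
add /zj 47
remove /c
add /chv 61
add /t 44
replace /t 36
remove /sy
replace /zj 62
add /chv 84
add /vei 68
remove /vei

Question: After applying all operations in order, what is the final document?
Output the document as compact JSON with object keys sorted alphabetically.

After op 1 (remove /ofj): {"uoj":55}
After op 2 (replace /uoj 75): {"uoj":75}
After op 3 (replace /uoj 44): {"uoj":44}
After op 4 (add /ut 6): {"uoj":44,"ut":6}
After op 5 (add /q 58): {"q":58,"uoj":44,"ut":6}
After op 6 (add /zwo 89): {"q":58,"uoj":44,"ut":6,"zwo":89}
After op 7 (remove /zwo): {"q":58,"uoj":44,"ut":6}
After op 8 (add /c 86): {"c":86,"q":58,"uoj":44,"ut":6}
After op 9 (replace /ut 11): {"c":86,"q":58,"uoj":44,"ut":11}
After op 10 (add /a 39): {"a":39,"c":86,"q":58,"uoj":44,"ut":11}
After op 11 (add /sy 25): {"a":39,"c":86,"q":58,"sy":25,"uoj":44,"ut":11}
After op 12 (add /zj 47): {"a":39,"c":86,"q":58,"sy":25,"uoj":44,"ut":11,"zj":47}
After op 13 (remove /c): {"a":39,"q":58,"sy":25,"uoj":44,"ut":11,"zj":47}
After op 14 (add /chv 61): {"a":39,"chv":61,"q":58,"sy":25,"uoj":44,"ut":11,"zj":47}
After op 15 (add /t 44): {"a":39,"chv":61,"q":58,"sy":25,"t":44,"uoj":44,"ut":11,"zj":47}
After op 16 (replace /t 36): {"a":39,"chv":61,"q":58,"sy":25,"t":36,"uoj":44,"ut":11,"zj":47}
After op 17 (remove /sy): {"a":39,"chv":61,"q":58,"t":36,"uoj":44,"ut":11,"zj":47}
After op 18 (replace /zj 62): {"a":39,"chv":61,"q":58,"t":36,"uoj":44,"ut":11,"zj":62}
After op 19 (add /chv 84): {"a":39,"chv":84,"q":58,"t":36,"uoj":44,"ut":11,"zj":62}
After op 20 (add /vei 68): {"a":39,"chv":84,"q":58,"t":36,"uoj":44,"ut":11,"vei":68,"zj":62}
After op 21 (remove /vei): {"a":39,"chv":84,"q":58,"t":36,"uoj":44,"ut":11,"zj":62}

Answer: {"a":39,"chv":84,"q":58,"t":36,"uoj":44,"ut":11,"zj":62}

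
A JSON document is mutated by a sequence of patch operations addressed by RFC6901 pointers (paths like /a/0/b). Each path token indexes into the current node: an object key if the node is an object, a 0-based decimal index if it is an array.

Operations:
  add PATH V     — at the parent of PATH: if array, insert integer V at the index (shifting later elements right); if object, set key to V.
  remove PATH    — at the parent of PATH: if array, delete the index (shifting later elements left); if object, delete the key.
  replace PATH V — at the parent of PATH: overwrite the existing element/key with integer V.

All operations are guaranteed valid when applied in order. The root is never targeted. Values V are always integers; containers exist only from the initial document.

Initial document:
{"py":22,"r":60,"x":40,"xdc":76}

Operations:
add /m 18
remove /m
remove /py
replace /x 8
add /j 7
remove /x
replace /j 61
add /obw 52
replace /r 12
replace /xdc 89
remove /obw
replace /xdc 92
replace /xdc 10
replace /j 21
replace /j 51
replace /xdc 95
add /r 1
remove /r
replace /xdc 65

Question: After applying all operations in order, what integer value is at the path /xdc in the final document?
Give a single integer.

After op 1 (add /m 18): {"m":18,"py":22,"r":60,"x":40,"xdc":76}
After op 2 (remove /m): {"py":22,"r":60,"x":40,"xdc":76}
After op 3 (remove /py): {"r":60,"x":40,"xdc":76}
After op 4 (replace /x 8): {"r":60,"x":8,"xdc":76}
After op 5 (add /j 7): {"j":7,"r":60,"x":8,"xdc":76}
After op 6 (remove /x): {"j":7,"r":60,"xdc":76}
After op 7 (replace /j 61): {"j":61,"r":60,"xdc":76}
After op 8 (add /obw 52): {"j":61,"obw":52,"r":60,"xdc":76}
After op 9 (replace /r 12): {"j":61,"obw":52,"r":12,"xdc":76}
After op 10 (replace /xdc 89): {"j":61,"obw":52,"r":12,"xdc":89}
After op 11 (remove /obw): {"j":61,"r":12,"xdc":89}
After op 12 (replace /xdc 92): {"j":61,"r":12,"xdc":92}
After op 13 (replace /xdc 10): {"j":61,"r":12,"xdc":10}
After op 14 (replace /j 21): {"j":21,"r":12,"xdc":10}
After op 15 (replace /j 51): {"j":51,"r":12,"xdc":10}
After op 16 (replace /xdc 95): {"j":51,"r":12,"xdc":95}
After op 17 (add /r 1): {"j":51,"r":1,"xdc":95}
After op 18 (remove /r): {"j":51,"xdc":95}
After op 19 (replace /xdc 65): {"j":51,"xdc":65}
Value at /xdc: 65

Answer: 65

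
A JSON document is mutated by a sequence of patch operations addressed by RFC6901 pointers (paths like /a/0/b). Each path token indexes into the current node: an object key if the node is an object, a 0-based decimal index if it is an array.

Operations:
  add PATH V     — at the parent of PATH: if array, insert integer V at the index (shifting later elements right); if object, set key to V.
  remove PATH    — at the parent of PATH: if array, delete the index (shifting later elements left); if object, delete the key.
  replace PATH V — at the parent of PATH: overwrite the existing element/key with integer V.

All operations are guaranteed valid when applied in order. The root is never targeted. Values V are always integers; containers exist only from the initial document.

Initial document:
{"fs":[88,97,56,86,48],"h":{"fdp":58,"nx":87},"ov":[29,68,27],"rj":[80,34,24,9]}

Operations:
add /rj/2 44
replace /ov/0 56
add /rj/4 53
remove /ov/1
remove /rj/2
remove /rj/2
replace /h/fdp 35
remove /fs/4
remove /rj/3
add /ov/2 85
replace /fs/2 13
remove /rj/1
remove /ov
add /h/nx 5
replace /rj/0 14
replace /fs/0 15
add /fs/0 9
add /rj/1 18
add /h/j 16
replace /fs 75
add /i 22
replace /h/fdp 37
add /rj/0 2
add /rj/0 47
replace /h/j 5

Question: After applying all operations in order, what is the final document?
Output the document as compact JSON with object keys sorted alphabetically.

Answer: {"fs":75,"h":{"fdp":37,"j":5,"nx":5},"i":22,"rj":[47,2,14,18,53]}

Derivation:
After op 1 (add /rj/2 44): {"fs":[88,97,56,86,48],"h":{"fdp":58,"nx":87},"ov":[29,68,27],"rj":[80,34,44,24,9]}
After op 2 (replace /ov/0 56): {"fs":[88,97,56,86,48],"h":{"fdp":58,"nx":87},"ov":[56,68,27],"rj":[80,34,44,24,9]}
After op 3 (add /rj/4 53): {"fs":[88,97,56,86,48],"h":{"fdp":58,"nx":87},"ov":[56,68,27],"rj":[80,34,44,24,53,9]}
After op 4 (remove /ov/1): {"fs":[88,97,56,86,48],"h":{"fdp":58,"nx":87},"ov":[56,27],"rj":[80,34,44,24,53,9]}
After op 5 (remove /rj/2): {"fs":[88,97,56,86,48],"h":{"fdp":58,"nx":87},"ov":[56,27],"rj":[80,34,24,53,9]}
After op 6 (remove /rj/2): {"fs":[88,97,56,86,48],"h":{"fdp":58,"nx":87},"ov":[56,27],"rj":[80,34,53,9]}
After op 7 (replace /h/fdp 35): {"fs":[88,97,56,86,48],"h":{"fdp":35,"nx":87},"ov":[56,27],"rj":[80,34,53,9]}
After op 8 (remove /fs/4): {"fs":[88,97,56,86],"h":{"fdp":35,"nx":87},"ov":[56,27],"rj":[80,34,53,9]}
After op 9 (remove /rj/3): {"fs":[88,97,56,86],"h":{"fdp":35,"nx":87},"ov":[56,27],"rj":[80,34,53]}
After op 10 (add /ov/2 85): {"fs":[88,97,56,86],"h":{"fdp":35,"nx":87},"ov":[56,27,85],"rj":[80,34,53]}
After op 11 (replace /fs/2 13): {"fs":[88,97,13,86],"h":{"fdp":35,"nx":87},"ov":[56,27,85],"rj":[80,34,53]}
After op 12 (remove /rj/1): {"fs":[88,97,13,86],"h":{"fdp":35,"nx":87},"ov":[56,27,85],"rj":[80,53]}
After op 13 (remove /ov): {"fs":[88,97,13,86],"h":{"fdp":35,"nx":87},"rj":[80,53]}
After op 14 (add /h/nx 5): {"fs":[88,97,13,86],"h":{"fdp":35,"nx":5},"rj":[80,53]}
After op 15 (replace /rj/0 14): {"fs":[88,97,13,86],"h":{"fdp":35,"nx":5},"rj":[14,53]}
After op 16 (replace /fs/0 15): {"fs":[15,97,13,86],"h":{"fdp":35,"nx":5},"rj":[14,53]}
After op 17 (add /fs/0 9): {"fs":[9,15,97,13,86],"h":{"fdp":35,"nx":5},"rj":[14,53]}
After op 18 (add /rj/1 18): {"fs":[9,15,97,13,86],"h":{"fdp":35,"nx":5},"rj":[14,18,53]}
After op 19 (add /h/j 16): {"fs":[9,15,97,13,86],"h":{"fdp":35,"j":16,"nx":5},"rj":[14,18,53]}
After op 20 (replace /fs 75): {"fs":75,"h":{"fdp":35,"j":16,"nx":5},"rj":[14,18,53]}
After op 21 (add /i 22): {"fs":75,"h":{"fdp":35,"j":16,"nx":5},"i":22,"rj":[14,18,53]}
After op 22 (replace /h/fdp 37): {"fs":75,"h":{"fdp":37,"j":16,"nx":5},"i":22,"rj":[14,18,53]}
After op 23 (add /rj/0 2): {"fs":75,"h":{"fdp":37,"j":16,"nx":5},"i":22,"rj":[2,14,18,53]}
After op 24 (add /rj/0 47): {"fs":75,"h":{"fdp":37,"j":16,"nx":5},"i":22,"rj":[47,2,14,18,53]}
After op 25 (replace /h/j 5): {"fs":75,"h":{"fdp":37,"j":5,"nx":5},"i":22,"rj":[47,2,14,18,53]}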